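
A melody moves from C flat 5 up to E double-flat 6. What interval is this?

C to E spans three letter names (C-D-E), plus an octave — that makes it a tenth of some quality.
Cb5 to Ebb6 is 15 semitones, a half step short of the major tenth (16), so this is minor.
(Equivalently, a compound minor third: a minor third plus an octave.)

minor tenth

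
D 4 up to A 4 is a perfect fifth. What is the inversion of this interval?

Inverted interval numbers add to nine, so a fifth pairs with a fourth (5 + 4 = 9).
And perfect stays perfect under inversion, so we get a perfect fourth.

perfect fourth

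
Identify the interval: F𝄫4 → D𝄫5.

major 6th

F to D spans six letter names (F-G-A-B-C-D), so the interval is some kind of sixth.
The major sixth spans 9 semitones, and Fbb4 to Dbb5 is exactly 9 semitones — so this is a major sixth.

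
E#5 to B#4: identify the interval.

Descending from E#5 to B#4 is the same interval as ascending B#4 to E#5.
B to E spans four letter names (B-C-D-E): a fourth.
B#4 to E#5 is 5 semitones, matching the perfect fourth exactly, so the quality is perfect.

perfect fourth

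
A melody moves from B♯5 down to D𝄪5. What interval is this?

minor sixth

Descending from B#5 to D##5 is the same interval as ascending D##5 to B#5.
D to B spans six letter names (D-E-F-G-A-B): a sixth.
At 8 semitones, D##5→B#5 falls one short of a major sixth: minor.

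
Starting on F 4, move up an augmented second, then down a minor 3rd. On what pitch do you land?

Up an augmented second from F4: G#4 (3 semitones up).
Down a minor third from G#4: E#4 (3 semitones down).

E sharp 4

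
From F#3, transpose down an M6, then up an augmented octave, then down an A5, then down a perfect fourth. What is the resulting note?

F#3 down a major sixth → A2 (9 semitones).
An augmented octave up from A2 is A#3.
Down an augmented fifth from A#3: D3 (8 semitones down).
D3 down a perfect fourth → A2 (5 semitones).

A2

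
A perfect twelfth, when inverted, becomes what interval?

First reduce the compound perfect twelfth to its simple form, a perfect fifth.
Inverted interval numbers add to nine, so a fifth pairs with a fourth (5 + 4 = 9).
The quality also flips — perfect stays perfect — giving a perfect fourth.

P4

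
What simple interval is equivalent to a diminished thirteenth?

Take out an octave (7 from the number): 13 − 7 = 6.
So a diminished thirteenth is an octave plus a diminished sixth. The quality is unchanged.

diminished sixth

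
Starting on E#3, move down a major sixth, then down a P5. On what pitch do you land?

A major sixth down from E#3 is G#2.
G#2 down a perfect fifth → C#2 (7 semitones).

C#2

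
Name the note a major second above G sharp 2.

The second takes the letter from G up to A.
A major second is 2 semitones; 2 semitones up from G#2 gives A#2.

A sharp 2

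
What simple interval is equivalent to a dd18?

Each octave removed subtracts seven from the number: 18 − 14 = 4.
Quality carries through unchanged, so the simple form is a doubly diminished fourth.

dd4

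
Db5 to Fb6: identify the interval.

minor tenth

D to F spans three letter names (D-E-F), plus an octave, so the interval is some kind of tenth.
A major tenth would be 16 semitones, but Db5 to Fb6 is 15 — one semitone narrower, making it a minor tenth.
(Equivalently, a compound minor third: a minor third plus an octave.)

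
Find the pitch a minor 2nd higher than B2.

The second takes the letter from B up to C.
A minor second is 1 semitone; 1 semitone up from B2 gives C3.

C3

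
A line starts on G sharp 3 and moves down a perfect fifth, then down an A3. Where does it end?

A flat 2

Down a perfect fifth from G#3: C#3 (7 semitones down).
An augmented third down from C#3 is Ab2.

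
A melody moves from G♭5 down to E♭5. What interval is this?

Descending from Gb5 to Eb5 is the same interval as ascending Eb5 to Gb5.
E to G spans three letter names (E-F-G) — that makes it a third of some quality.
A major third would be 4 semitones, but Eb5 to Gb5 is 3 — one semitone narrower, making it a minor third.

minor third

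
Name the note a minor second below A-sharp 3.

G-double-sharp 3

The second takes the letter from A down to G.
A minor second is 1 semitone; 1 semitone down from A#3 gives G##3.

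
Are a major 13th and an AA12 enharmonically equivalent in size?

Yes

A major thirteenth = 21 semitones = a doubly augmented twelfth; enharmonically equal.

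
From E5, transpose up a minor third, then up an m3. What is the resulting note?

E5 up a minor third → G5 (3 semitones).
G5 up a minor third → Bb5 (3 semitones).

Bb5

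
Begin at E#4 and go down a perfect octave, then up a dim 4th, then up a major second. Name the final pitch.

E#4 down a perfect octave → E#3 (12 semitones).
Up a diminished fourth from E#3: A3 (4 semitones up).
A3 up a major second → B3 (2 semitones).

B3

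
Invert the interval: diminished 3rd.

augmented sixth

Interval numbers invert to sum to nine: 3 + 6 = 9, so a third inverts to a sixth.
The quality also flips — diminished becomes augmented — giving an augmented sixth.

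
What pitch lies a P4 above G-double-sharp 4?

C-double-sharp 5

Four letter names up from G: C.
Moving 5 semitones up from G##4 (the size of a perfect fourth) reaches C##5.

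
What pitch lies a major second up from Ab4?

Bb4

Two letter names up from A: B.
A major second is 2 semitones; 2 semitones up from Ab4 gives Bb4.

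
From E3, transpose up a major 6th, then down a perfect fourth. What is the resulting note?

A major sixth up from E3 is C#4.
Down a perfect fourth from C#4: G#3 (5 semitones down).

G#3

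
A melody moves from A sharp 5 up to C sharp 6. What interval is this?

minor third

A to C spans three letter names (A-B-C): a third.
A major third would be 4 semitones, but A#5 to C#6 is 3 — one semitone narrower, making it a minor third.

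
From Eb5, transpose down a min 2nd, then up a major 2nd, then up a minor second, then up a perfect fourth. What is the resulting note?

A minor second down from Eb5 is D5.
Up a major second from D5: E5 (2 semitones up).
Up a minor second from E5: F5 (1 semitone up).
Up a perfect fourth from F5: Bb5 (5 semitones up).

Bb5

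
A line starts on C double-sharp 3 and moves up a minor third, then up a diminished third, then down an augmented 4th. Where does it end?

A minor third up from C##3 is E#3.
A diminished third up from E#3 is G3.
G3 down an augmented fourth → Db3 (6 semitones).

D flat 3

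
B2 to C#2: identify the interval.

Descending from B2 to C#2 is the same interval as ascending C#2 to B2.
C to B spans seven letter names (C-D-E-F-G-A-B) — that makes it a seventh of some quality.
At 10 semitones, C#2→B2 falls one short of a major seventh: minor.

minor seventh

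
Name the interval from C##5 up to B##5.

C to B spans seven letter names (C-D-E-F-G-A-B), so the interval is some kind of seventh.
Counting semitones, C##5→B##5 is 11, which is the major seventh.

major 7th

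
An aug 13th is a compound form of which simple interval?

augmented sixth

Subtracting seven from the interval number removes an octave: 13 − 7 = 6.
That makes an augmented thirteenth a compound augmented sixth — an octave plus an augmented sixth.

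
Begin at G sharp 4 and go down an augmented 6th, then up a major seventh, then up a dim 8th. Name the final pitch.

A flat 5

G#4 down an augmented sixth → Bb3 (10 semitones).
Up a major seventh from Bb3: A4 (11 semitones up).
A4 up a diminished octave → Ab5 (11 semitones).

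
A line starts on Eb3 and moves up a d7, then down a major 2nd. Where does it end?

Cbb4

A diminished seventh up from Eb3 is Dbb4.
Down a major second from Dbb4: Cbb4 (2 semitones down).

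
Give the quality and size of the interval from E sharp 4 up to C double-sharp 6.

major thirteenth

E to C spans six letter names (E-F-G-A-B-C), plus an octave — that makes it a thirteenth of some quality.
E#4 to C##6 is 21 semitones, matching the major thirteenth exactly, so the quality is major.
(Equivalently, a compound major sixth: a major sixth plus an octave.)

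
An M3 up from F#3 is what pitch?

Counting three letter names up from F lands on A.
Moving 4 semitones up from F#3 (the size of a major third) reaches A#3.

A#3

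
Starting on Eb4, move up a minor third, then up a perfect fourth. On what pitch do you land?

Cb5

Eb4 up a minor third → Gb4 (3 semitones).
A perfect fourth up from Gb4 is Cb5.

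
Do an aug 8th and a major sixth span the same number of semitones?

No

An augmented octave spans 13 semitones; a major sixth spans 9 semitones. They differ by 4.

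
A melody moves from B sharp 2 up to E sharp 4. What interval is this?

perfect eleventh

B to E spans four letter names (B-C-D-E), plus an octave, so the interval is some kind of eleventh.
The perfect eleventh spans 17 semitones, and B#2 to E#4 is exactly 17 semitones — so this is a perfect eleventh.
(Equivalently, a compound perfect fourth: a perfect fourth plus an octave.)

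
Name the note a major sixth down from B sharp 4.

D sharp 4

The sixth takes the letter from B down to D.
Moving 9 semitones down from B#4 (the size of a major sixth) reaches D#4.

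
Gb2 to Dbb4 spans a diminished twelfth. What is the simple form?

Each octave removed subtracts seven from the number: 12 − 7 = 5.
Quality carries through unchanged, so the simple form is a diminished fifth.

d5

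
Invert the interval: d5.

Interval numbers invert to sum to nine: 5 + 4 = 9, so a fifth inverts to a fourth.
And diminished becomes augmented under inversion, so we get an augmented fourth.

A4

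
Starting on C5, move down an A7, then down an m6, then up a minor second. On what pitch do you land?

Gbb3

C5 down an augmented seventh → Dbb4 (12 semitones).
Dbb4 down a minor sixth → Fb3 (8 semitones).
Fb3 up a minor second → Gbb3 (1 semitone).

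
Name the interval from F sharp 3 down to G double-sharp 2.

Descending from F#3 to G##2 is the same interval as ascending G##2 to F#3.
G to F spans seven letter names (G-A-B-C-D-E-F) — that makes it a seventh of some quality.
A major seventh would be 11 semitones; G##2 to F#3 is 9, two semitones narrower, so the interval is diminished.

diminished seventh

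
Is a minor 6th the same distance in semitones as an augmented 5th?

Yes

Both span 8 semitones: a minor sixth and an augmented fifth are the same chromatic distance.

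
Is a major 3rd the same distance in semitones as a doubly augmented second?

Both span 4 semitones: a major third and a doubly augmented second are the same chromatic distance.

Yes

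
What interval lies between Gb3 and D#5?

doubly augmented twelfth

G to D spans five letter names (G-A-B-C-D), plus an octave, so the interval is some kind of twelfth.
Gb3 to D#5 spans 21 semitones — two semitones wider than the perfect twelfth (19) — giving a doubly augmented twelfth.
(Equivalently, a compound doubly augmented fifth: a doubly augmented fifth plus an octave.)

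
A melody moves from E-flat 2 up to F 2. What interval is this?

E to F spans two letter names (E-F), so the interval is some kind of second.
Counting semitones, Eb2→F2 is 2, which is the major second.

major second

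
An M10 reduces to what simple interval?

Each octave removed subtracts seven from the number: 10 − 7 = 3.
Quality carries through unchanged, so the simple form is a major third.

M3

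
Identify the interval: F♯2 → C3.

F to C spans five letter names (F-G-A-B-C) — that makes it a fifth of some quality.
A perfect fifth would be 7 semitones; F#2 to C3 is 6, one semitone narrower, so the interval is diminished.

diminished fifth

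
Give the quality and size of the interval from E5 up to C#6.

E to C spans six letter names (E-F-G-A-B-C), so the interval is some kind of sixth.
The major sixth spans 9 semitones, and E5 to C#6 is exactly 9 semitones — so this is a major sixth.

M6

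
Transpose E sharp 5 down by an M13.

G sharp 3

Six letters down from E (plus an octave) reaches G.
A major thirteenth is 21 semitones; 21 semitones down from E#5 gives G#3.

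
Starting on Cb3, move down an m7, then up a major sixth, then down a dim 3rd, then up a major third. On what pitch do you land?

A minor seventh down from Cb3 is Db2.
A major sixth up from Db2 is Bb2.
A diminished third down from Bb2 is G#2.
Up a major third from G#2: B#2 (4 semitones up).

B#2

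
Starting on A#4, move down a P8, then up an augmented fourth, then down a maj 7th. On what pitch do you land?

A perfect octave down from A#4 is A#3.
An augmented fourth up from A#3 is D##4.
Down a major seventh from D##4: E#3 (11 semitones down).

E#3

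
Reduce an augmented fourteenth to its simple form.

augmented 7th

Each octave removed subtracts seven from the number: 14 − 7 = 7.
That makes an augmented fourteenth a compound augmented seventh — an octave plus an augmented seventh.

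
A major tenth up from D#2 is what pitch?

Counting three letter names plus an octave up from D lands on F.
A major tenth is 16 semitones; 16 semitones up from D#2 gives F##3.

F##3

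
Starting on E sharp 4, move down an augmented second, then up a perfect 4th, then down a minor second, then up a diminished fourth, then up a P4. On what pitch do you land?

E#4 down an augmented second → D4 (3 semitones).
D4 up a perfect fourth → G4 (5 semitones).
A minor second down from G4 is F#4.
F#4 up a diminished fourth → Bb4 (4 semitones).
Up a perfect fourth from Bb4: Eb5 (5 semitones up).

E flat 5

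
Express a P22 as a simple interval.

Subtracting seven from the interval number removes an octave: 22 − 14 = 8.
Quality carries through unchanged, so the simple form is a perfect octave.

P8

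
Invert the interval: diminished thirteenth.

First reduce the compound diminished thirteenth to its simple form, a diminished sixth.
Inverted interval numbers add to nine, so a sixth pairs with a third (6 + 3 = 9).
Quality inverts too: diminished becomes augmented. That makes the inversion an augmented third.

augmented 3rd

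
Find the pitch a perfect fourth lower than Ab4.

Eb4

The fourth takes the letter from A down to E.
A perfect fourth is 5 semitones; 5 semitones down from Ab4 gives Eb4.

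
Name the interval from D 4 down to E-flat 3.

major seventh

Descending from D4 to Eb3 is the same interval as ascending Eb3 to D4.
E to D spans seven letter names (E-F-G-A-B-C-D), so the interval is some kind of seventh.
The major seventh spans 11 semitones, and Eb3 to D4 is exactly 11 semitones — so this is a major seventh.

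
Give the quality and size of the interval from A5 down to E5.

Descending from A5 to E5 is the same interval as ascending E5 to A5.
E to A spans four letter names (E-F-G-A) — that makes it a fourth of some quality.
The perfect fourth spans 5 semitones, and E5 to A5 is exactly 5 semitones — so this is a perfect fourth.

perfect fourth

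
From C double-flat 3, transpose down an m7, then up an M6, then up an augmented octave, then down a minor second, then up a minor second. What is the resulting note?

B flat 3

Cbb3 down a minor seventh → Dbb2 (10 semitones).
Dbb2 up a major sixth → Bbb2 (9 semitones).
An augmented octave up from Bbb2 is Bb3.
Down a minor second from Bb3: A3 (1 semitone down).
Up a minor second from A3: Bb3 (1 semitone up).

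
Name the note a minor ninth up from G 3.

Counting two letter names plus an octave up from G lands on A.
A minor ninth is 13 semitones; 13 semitones up from G3 gives Ab4.

A flat 4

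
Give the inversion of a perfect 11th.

perfect 5th

First reduce the compound perfect eleventh to its simple form, a perfect fourth.
Inverted interval numbers add to nine, so a fourth pairs with a fifth (4 + 5 = 9).
Quality inverts too: perfect stays perfect. That makes the inversion a perfect fifth.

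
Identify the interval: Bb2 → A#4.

B to A spans seven letter names (B-C-D-E-F-G-A), plus an octave, so the interval is some kind of fourteenth.
Bb2 to A#4 spans 24 semitones — one semitone wider than the major fourteenth (23) — giving an augmented fourteenth.
(Equivalently, a compound augmented seventh: an augmented seventh plus an octave.)

augmented fourteenth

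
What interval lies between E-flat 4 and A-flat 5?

perfect eleventh

E to A spans four letter names (E-F-G-A), plus an octave: an eleventh.
Counting semitones, Eb4→Ab5 is 17, which is the perfect eleventh.
(Equivalently, a compound perfect fourth: a perfect fourth plus an octave.)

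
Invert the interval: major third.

Inverted interval numbers add to nine, so a third pairs with a sixth (3 + 6 = 9).
And major becomes minor under inversion, so we get a minor sixth.

m6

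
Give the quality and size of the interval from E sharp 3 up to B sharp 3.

perfect fifth

E to B spans five letter names (E-F-G-A-B) — that makes it a fifth of some quality.
The perfect fifth spans 7 semitones, and E#3 to B#3 is exactly 7 semitones — so this is a perfect fifth.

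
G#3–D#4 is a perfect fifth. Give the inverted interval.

P4

The rule of nine gives the new number: 9 − 5 = 4, so a fifth becomes a fourth.
And perfect stays perfect under inversion, so we get a perfect fourth.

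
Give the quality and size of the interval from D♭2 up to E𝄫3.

D to E spans two letter names (D-E), plus an octave — that makes it a ninth of some quality.
A major ninth would be 14 semitones, but Db2 to Ebb3 is 13 — one semitone narrower, making it a minor ninth.
(Equivalently, a compound minor second: a minor second plus an octave.)

m9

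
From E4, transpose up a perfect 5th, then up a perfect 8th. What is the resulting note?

Up a perfect fifth from E4: B4 (7 semitones up).
A perfect octave up from B4 is B5.

B5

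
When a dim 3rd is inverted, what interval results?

Interval numbers invert to sum to nine: 3 + 6 = 9, so a third inverts to a sixth.
And diminished becomes augmented under inversion, so we get an augmented sixth.

augmented sixth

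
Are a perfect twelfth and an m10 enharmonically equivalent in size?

19 semitones (perfect twelfth) vs 15 semitones (minor tenth): not equal.

No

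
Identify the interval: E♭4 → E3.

Descending from Eb4 to E3 is the same interval as ascending E3 to Eb4.
E to E is the same letter name, plus an octave: an octave.
A perfect octave would be 12 semitones; E3 to Eb4 is 11, one semitone narrower, so the interval is diminished.

diminished octave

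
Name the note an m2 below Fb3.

Two letter names down from F: E.
A minor second spans 1 semitone, so from Fb3 the target pitch is Eb3.

Eb3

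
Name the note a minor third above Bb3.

Db4

Counting three letter names up from B lands on D.
A minor third is 3 semitones; 3 semitones up from Bb3 gives Db4.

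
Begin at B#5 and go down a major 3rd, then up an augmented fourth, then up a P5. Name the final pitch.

G##6

B#5 down a major third → G#5 (4 semitones).
G#5 up an augmented fourth → C##6 (6 semitones).
C##6 up a perfect fifth → G##6 (7 semitones).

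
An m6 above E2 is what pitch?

Counting six letter names up from E lands on C.
A minor sixth spans 8 semitones, so from E2 the target pitch is C3.

C3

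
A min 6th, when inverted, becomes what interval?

major third

The rule of nine gives the new number: 9 − 6 = 3, so a sixth becomes a third.
The quality also flips — minor becomes major — giving a major third.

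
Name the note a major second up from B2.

Two letter names up from B: C.
A major second spans 2 semitones, so from B2 the target pitch is C#3.

C#3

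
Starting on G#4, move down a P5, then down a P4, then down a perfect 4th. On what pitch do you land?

D#3

A perfect fifth down from G#4 is C#4.
Down a perfect fourth from C#4: G#3 (5 semitones down).
A perfect fourth down from G#3 is D#3.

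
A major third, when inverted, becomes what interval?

minor sixth

Inverted interval numbers add to nine, so a third pairs with a sixth (3 + 6 = 9).
The quality also flips — major becomes minor — giving a minor sixth.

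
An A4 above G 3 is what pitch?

Four letter names up from G: C.
An augmented fourth is 6 semitones; 6 semitones up from G3 gives C#4.

C sharp 4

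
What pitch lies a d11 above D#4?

The eleventh's letter: D up four letter names plus an octave → G.
A diminished eleventh spans 16 semitones, so from D#4 the target pitch is G5.

G5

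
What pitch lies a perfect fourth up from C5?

The fourth takes the letter from C up to F.
A perfect fourth spans 5 semitones, so from C5 the target pitch is F5.

F5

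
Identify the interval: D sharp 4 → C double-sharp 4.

Descending from D#4 to C##4 is the same interval as ascending C##4 to D#4.
C to D spans two letter names (C-D): a second.
At 1 semitone, C##4→D#4 falls one short of a major second: minor.

minor second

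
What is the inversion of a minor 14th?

M2

First reduce the compound minor fourteenth to its simple form, a minor seventh.
Interval numbers invert to sum to nine: 7 + 2 = 9, so a seventh inverts to a second.
Quality inverts too: minor becomes major. That makes the inversion a major second.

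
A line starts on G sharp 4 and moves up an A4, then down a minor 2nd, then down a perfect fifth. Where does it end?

E double-sharp 4

Up an augmented fourth from G#4: C##5 (6 semitones up).
C##5 down a minor second → B##4 (1 semitone).
A perfect fifth down from B##4 is E##4.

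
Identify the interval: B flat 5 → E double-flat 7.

B to E spans four letter names (B-C-D-E), plus an octave: an eleventh.
A perfect eleventh would be 17 semitones; Bb5 to Ebb7 is 16, one semitone narrower, so the interval is diminished.
(Equivalently, a compound diminished fourth: a diminished fourth plus an octave.)

diminished eleventh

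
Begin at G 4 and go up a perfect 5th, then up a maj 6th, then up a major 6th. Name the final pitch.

Up a perfect fifth from G4: D5 (7 semitones up).
Up a major sixth from D5: B5 (9 semitones up).
A major sixth up from B5 is G#6.

G sharp 6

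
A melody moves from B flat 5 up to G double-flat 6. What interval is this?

B to G spans six letter names (B-C-D-E-F-G): a sixth.
A major sixth would be 9 semitones; Bb5 to Gbb6 is 7, two semitones narrower, so the interval is diminished.

diminished sixth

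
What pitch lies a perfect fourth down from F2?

The fourth takes the letter from F down to C.
A perfect fourth is 5 semitones; 5 semitones down from F2 gives C2.

C2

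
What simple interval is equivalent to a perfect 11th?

perfect fourth

Subtracting seven from the interval number removes an octave: 11 − 7 = 4.
That makes a perfect eleventh a compound perfect fourth — an octave plus a perfect fourth.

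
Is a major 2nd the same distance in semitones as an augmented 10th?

A major second is 2 semitones but an augmented tenth is 17 semitones — different sizes.

No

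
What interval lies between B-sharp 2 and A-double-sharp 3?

B to A spans seven letter names (B-C-D-E-F-G-A) — that makes it a seventh of some quality.
The major seventh spans 11 semitones, and B#2 to A##3 is exactly 11 semitones — so this is a major seventh.

major 7th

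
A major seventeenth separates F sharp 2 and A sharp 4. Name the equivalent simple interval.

major 3rd

Take out 2 octaves (14 from the number): 17 − 14 = 3.
So a major seventeenth is 2 octaves plus a major third. The quality is unchanged.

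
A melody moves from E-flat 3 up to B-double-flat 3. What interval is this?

E to B spans five letter names (E-F-G-A-B), so the interval is some kind of fifth.
A perfect fifth would be 7 semitones; Eb3 to Bbb3 is 6, one semitone narrower, so the interval is diminished.

d5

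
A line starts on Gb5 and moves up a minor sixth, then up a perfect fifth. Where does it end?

Bbb6

Up a minor sixth from Gb5: Ebb6 (8 semitones up).
Up a perfect fifth from Ebb6: Bbb6 (7 semitones up).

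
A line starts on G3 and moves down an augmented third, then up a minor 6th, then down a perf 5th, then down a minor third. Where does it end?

Dbb3

An augmented third down from G3 is Ebb3.
Ebb3 up a minor sixth → Cbb4 (8 semitones).
A perfect fifth down from Cbb4 is Fbb3.
Down a minor third from Fbb3: Dbb3 (3 semitones down).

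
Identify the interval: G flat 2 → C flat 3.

P4

G to C spans four letter names (G-A-B-C): a fourth.
Gb2 to Cb3 is 5 semitones, matching the perfect fourth exactly, so the quality is perfect.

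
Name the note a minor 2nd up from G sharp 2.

A 2

Two letter names up from G: A.
A minor second spans 1 semitone, so from G#2 the target pitch is A2.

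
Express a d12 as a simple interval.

Take out an octave (7 from the number): 12 − 7 = 5.
So a diminished twelfth is an octave plus a diminished fifth. The quality is unchanged.

diminished fifth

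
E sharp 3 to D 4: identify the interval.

E to D spans seven letter names (E-F-G-A-B-C-D) — that makes it a seventh of some quality.
The major seventh is 11 semitones; here we have 9, two semitones narrower: diminished.

diminished seventh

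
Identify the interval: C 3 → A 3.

major sixth

C to A spans six letter names (C-D-E-F-G-A): a sixth.
C3 to A3 is 9 semitones, matching the major sixth exactly, so the quality is major.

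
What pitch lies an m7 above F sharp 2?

Seven letter names up from F: E.
Moving 10 semitones up from F#2 (the size of a minor seventh) reaches E3.

E 3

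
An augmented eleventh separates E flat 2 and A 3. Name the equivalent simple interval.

augmented 4th

Each octave removed subtracts seven from the number: 11 − 7 = 4.
So an augmented eleventh is an octave plus an augmented fourth. The quality is unchanged.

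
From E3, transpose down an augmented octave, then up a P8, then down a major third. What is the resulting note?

Cb3

Down an augmented octave from E3: Eb2 (13 semitones down).
Up a perfect octave from Eb2: Eb3 (12 semitones up).
Down a major third from Eb3: Cb3 (4 semitones down).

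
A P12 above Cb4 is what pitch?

The twelfth's letter: C up five letter names plus an octave → G.
A perfect twelfth spans 19 semitones, so from Cb4 the target pitch is Gb5.

Gb5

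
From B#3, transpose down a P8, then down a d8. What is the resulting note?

A perfect octave down from B#3 is B#2.
A diminished octave down from B#2 is B##1.

B##1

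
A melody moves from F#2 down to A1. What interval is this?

Descending from F#2 to A1 is the same interval as ascending A1 to F#2.
A to F spans six letter names (A-B-C-D-E-F), so the interval is some kind of sixth.
A1 to F#2 is 9 semitones, matching the major sixth exactly, so the quality is major.

major sixth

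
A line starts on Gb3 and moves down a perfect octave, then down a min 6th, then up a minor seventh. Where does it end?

Ab2

Gb3 down a perfect octave → Gb2 (12 semitones).
Down a minor sixth from Gb2: Bb1 (8 semitones down).
Up a minor seventh from Bb1: Ab2 (10 semitones up).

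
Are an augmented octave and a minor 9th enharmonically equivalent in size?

Yes

An augmented octave spans 13 semitones, and a minor ninth also spans 13 semitones — they're enharmonic.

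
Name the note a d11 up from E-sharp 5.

Four letters up from E (plus an octave) reaches A.
Moving 16 semitones up from E#5 (the size of a diminished eleventh) reaches A6.

A 6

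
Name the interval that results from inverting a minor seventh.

Interval numbers invert to sum to nine: 7 + 2 = 9, so a seventh inverts to a second.
The quality also flips — minor becomes major — giving a major second.

M2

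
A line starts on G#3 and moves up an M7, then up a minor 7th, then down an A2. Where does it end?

A major seventh up from G#3 is F##4.
A minor seventh up from F##4 is E#5.
E#5 down an augmented second → D5 (3 semitones).

D5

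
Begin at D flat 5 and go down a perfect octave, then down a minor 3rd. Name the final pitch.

B flat 3

Down a perfect octave from Db5: Db4 (12 semitones down).
Db4 down a minor third → Bb3 (3 semitones).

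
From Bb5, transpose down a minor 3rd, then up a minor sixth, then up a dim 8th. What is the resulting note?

A minor third down from Bb5 is G5.
G5 up a minor sixth → Eb6 (8 semitones).
A diminished octave up from Eb6 is Ebb7.

Ebb7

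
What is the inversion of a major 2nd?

minor seventh

The rule of nine gives the new number: 9 − 2 = 7, so a second becomes a seventh.
Quality inverts too: major becomes minor. That makes the inversion a minor seventh.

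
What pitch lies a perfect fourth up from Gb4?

The fourth takes the letter from G up to C.
A perfect fourth spans 5 semitones, so from Gb4 the target pitch is Cb5.

Cb5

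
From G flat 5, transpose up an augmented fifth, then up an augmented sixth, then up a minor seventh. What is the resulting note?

A sharp 7

Up an augmented fifth from Gb5: D6 (8 semitones up).
An augmented sixth up from D6 is B#6.
B#6 up a minor seventh → A#7 (10 semitones).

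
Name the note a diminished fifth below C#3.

The fifth takes the letter from C down to F.
Moving 6 semitones down from C#3 (the size of a diminished fifth) reaches F##2.

F##2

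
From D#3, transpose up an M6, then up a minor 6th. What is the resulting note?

G#4

A major sixth up from D#3 is B#3.
A minor sixth up from B#3 is G#4.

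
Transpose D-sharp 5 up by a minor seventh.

The seventh takes the letter from D up to C.
Moving 10 semitones up from D#5 (the size of a minor seventh) reaches C#6.

C-sharp 6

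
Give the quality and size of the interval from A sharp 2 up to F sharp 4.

A to F spans six letter names (A-B-C-D-E-F), plus an octave, so the interval is some kind of thirteenth.
A major thirteenth would be 21 semitones, but A#2 to F#4 is 20 — one semitone narrower, making it a minor thirteenth.
(Equivalently, a compound minor sixth: a minor sixth plus an octave.)

minor thirteenth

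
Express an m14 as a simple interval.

minor seventh

Each octave removed subtracts seven from the number: 14 − 7 = 7.
Quality carries through unchanged, so the simple form is a minor seventh.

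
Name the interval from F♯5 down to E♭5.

augmented 2nd

Descending from F#5 to Eb5 is the same interval as ascending Eb5 to F#5.
E to F spans two letter names (E-F) — that makes it a second of some quality.
Eb5 to F#5 spans 3 semitones — one semitone wider than the major second (2) — giving an augmented second.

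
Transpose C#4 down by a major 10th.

Three letters down from C (plus an octave) reaches A.
Moving 16 semitones down from C#4 (the size of a major tenth) reaches A2.

A2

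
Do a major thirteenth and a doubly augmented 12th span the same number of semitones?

Yes

A major thirteenth = 21 semitones = a doubly augmented twelfth; enharmonically equal.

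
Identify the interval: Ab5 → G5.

minor 2nd

Descending from Ab5 to G5 is the same interval as ascending G5 to Ab5.
G to A spans two letter names (G-A): a second.
A major second would be 2 semitones, but G5 to Ab5 is 1 — one semitone narrower, making it a minor second.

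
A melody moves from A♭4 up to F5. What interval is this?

M6

A to F spans six letter names (A-B-C-D-E-F) — that makes it a sixth of some quality.
Ab4 to F5 is 9 semitones, matching the major sixth exactly, so the quality is major.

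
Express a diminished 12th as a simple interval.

d5

Subtracting seven from the interval number removes an octave: 12 − 7 = 5.
That makes a diminished twelfth a compound diminished fifth — an octave plus a diminished fifth.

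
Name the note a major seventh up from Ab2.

The seventh takes the letter from A up to G.
A major seventh is 11 semitones; 11 semitones up from Ab2 gives G3.

G3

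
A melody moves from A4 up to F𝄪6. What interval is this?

A to F spans six letter names (A-B-C-D-E-F), plus an octave: a thirteenth.
A major thirteenth would be 21 semitones; A4 to F##6 is 22, one semitone wider, so the interval is augmented.
(Equivalently, a compound augmented sixth: an augmented sixth plus an octave.)

augmented thirteenth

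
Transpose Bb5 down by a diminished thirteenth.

D#4

Counting six letter names plus an octave down from B lands on D.
A diminished thirteenth is 19 semitones; 19 semitones down from Bb5 gives D#4.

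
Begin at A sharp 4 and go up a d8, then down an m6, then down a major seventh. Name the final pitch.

Up a diminished octave from A#4: A5 (11 semitones up).
A minor sixth down from A5 is C#5.
A major seventh down from C#5 is D4.

D 4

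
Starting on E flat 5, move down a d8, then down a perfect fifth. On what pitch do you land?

A 3

A diminished octave down from Eb5 is E4.
Down a perfect fifth from E4: A3 (7 semitones down).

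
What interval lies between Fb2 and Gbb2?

F to G spans two letter names (F-G) — that makes it a second of some quality.
Fb2 to Gbb2 is 1 semitone, a half step short of the major second (2), so this is minor.

minor second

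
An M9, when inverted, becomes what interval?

First reduce the compound major ninth to its simple form, a major second.
Inverted interval numbers add to nine, so a second pairs with a seventh (2 + 7 = 9).
Quality inverts too: major becomes minor. That makes the inversion a minor seventh.

minor 7th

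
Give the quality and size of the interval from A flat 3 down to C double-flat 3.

Descending from Ab3 to Cbb3 is the same interval as ascending Cbb3 to Ab3.
C to A spans six letter names (C-D-E-F-G-A), so the interval is some kind of sixth.
The major sixth is 9 semitones; here we have 10, one semitone wider: augmented.

augmented sixth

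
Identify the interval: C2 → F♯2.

C to F spans four letter names (C-D-E-F): a fourth.
The perfect fourth is 5 semitones; here we have 6, one semitone wider: augmented.

augmented fourth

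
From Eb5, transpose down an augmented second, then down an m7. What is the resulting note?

Eb5 down an augmented second → Dbb5 (3 semitones).
Dbb5 down a minor seventh → Ebb4 (10 semitones).

Ebb4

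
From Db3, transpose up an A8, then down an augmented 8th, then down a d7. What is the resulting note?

An augmented octave up from Db3 is D4.
An augmented octave down from D4 is Db3.
Db3 down a diminished seventh → E2 (9 semitones).

E2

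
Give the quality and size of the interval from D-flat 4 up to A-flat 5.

D to A spans five letter names (D-E-F-G-A), plus an octave: a twelfth.
Counting semitones, Db4→Ab5 is 19, which is the perfect twelfth.
(Equivalently, a compound perfect fifth: a perfect fifth plus an octave.)

P12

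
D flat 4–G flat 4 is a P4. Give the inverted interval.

perfect fifth

Interval numbers invert to sum to nine: 4 + 5 = 9, so a fourth inverts to a fifth.
The quality also flips — perfect stays perfect — giving a perfect fifth.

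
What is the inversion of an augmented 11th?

First reduce the compound augmented eleventh to its simple form, an augmented fourth.
Inverted interval numbers add to nine, so a fourth pairs with a fifth (4 + 5 = 9).
And augmented becomes diminished under inversion, so we get a diminished fifth.

diminished fifth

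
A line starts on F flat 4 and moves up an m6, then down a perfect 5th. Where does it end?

Fb4 up a minor sixth → Dbb5 (8 semitones).
Down a perfect fifth from Dbb5: Gbb4 (7 semitones down).

G double-flat 4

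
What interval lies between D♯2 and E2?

D to E spans two letter names (D-E): a second.
At 1 semitone, D#2→E2 falls one short of a major second: minor.

minor second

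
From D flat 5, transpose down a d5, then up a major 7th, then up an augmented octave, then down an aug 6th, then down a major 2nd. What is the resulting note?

G 5

A diminished fifth down from Db5 is G4.
G4 up a major seventh → F#5 (11 semitones).
F#5 up an augmented octave → F##6 (13 semitones).
An augmented sixth down from F##6 is A5.
A5 down a major second → G5 (2 semitones).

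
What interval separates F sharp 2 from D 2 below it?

Descending from F#2 to D2 is the same interval as ascending D2 to F#2.
D to F spans three letter names (D-E-F): a third.
The major third spans 4 semitones, and D2 to F#2 is exactly 4 semitones — so this is a major third.

M3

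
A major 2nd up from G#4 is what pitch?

Two letter names up from G: A.
A major second is 2 semitones; 2 semitones up from G#4 gives A#4.

A#4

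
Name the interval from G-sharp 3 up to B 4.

G to B spans three letter names (G-A-B), plus an octave, so the interval is some kind of tenth.
At 15 semitones, G#3→B4 falls one short of a major tenth: minor.
(Equivalently, a compound minor third: a minor third plus an octave.)

minor tenth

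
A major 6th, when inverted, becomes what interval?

Inverted interval numbers add to nine, so a sixth pairs with a third (6 + 3 = 9).
The quality also flips — major becomes minor — giving a minor third.

minor 3rd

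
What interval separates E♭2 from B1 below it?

Descending from Eb2 to B1 is the same interval as ascending B1 to Eb2.
B to E spans four letter names (B-C-D-E), so the interval is some kind of fourth.
The perfect fourth is 5 semitones; here we have 4, one semitone narrower: diminished.

diminished fourth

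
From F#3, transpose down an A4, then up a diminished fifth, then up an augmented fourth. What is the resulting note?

C4

F#3 down an augmented fourth → C3 (6 semitones).
C3 up a diminished fifth → Gb3 (6 semitones).
Up an augmented fourth from Gb3: C4 (6 semitones up).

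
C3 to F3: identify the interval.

C to F spans four letter names (C-D-E-F), so the interval is some kind of fourth.
Counting semitones, C3→F3 is 5, which is the perfect fourth.

perfect fourth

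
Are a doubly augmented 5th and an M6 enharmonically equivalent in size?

Yes

A doubly augmented fifth = 9 semitones = a major sixth; enharmonically equal.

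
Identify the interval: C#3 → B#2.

Descending from C#3 to B#2 is the same interval as ascending B#2 to C#3.
B to C spans two letter names (B-C): a second.
A major second would be 2 semitones, but B#2 to C#3 is 1 — one semitone narrower, making it a minor second.

minor second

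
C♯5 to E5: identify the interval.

m3

C to E spans three letter names (C-D-E): a third.
C#5 to E5 is 3 semitones, a half step short of the major third (4), so this is minor.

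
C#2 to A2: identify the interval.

C to A spans six letter names (C-D-E-F-G-A), so the interval is some kind of sixth.
C#2 to A2 is 8 semitones, a half step short of the major sixth (9), so this is minor.

minor sixth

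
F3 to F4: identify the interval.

P8

F to F is the same letter name, plus an octave, so the interval is some kind of octave.
F3 to F4 is 12 semitones, matching the perfect octave exactly, so the quality is perfect.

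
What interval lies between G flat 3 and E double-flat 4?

minor sixth

G to E spans six letter names (G-A-B-C-D-E) — that makes it a sixth of some quality.
A major sixth would be 9 semitones, but Gb3 to Ebb4 is 8 — one semitone narrower, making it a minor sixth.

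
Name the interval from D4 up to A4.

perfect 5th

D to A spans five letter names (D-E-F-G-A), so the interval is some kind of fifth.
D4 to A4 is 7 semitones, matching the perfect fifth exactly, so the quality is perfect.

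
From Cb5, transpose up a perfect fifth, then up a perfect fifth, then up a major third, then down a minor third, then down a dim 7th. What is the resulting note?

E#5

Cb5 up a perfect fifth → Gb5 (7 semitones).
Up a perfect fifth from Gb5: Db6 (7 semitones up).
A major third up from Db6 is F6.
F6 down a minor third → D6 (3 semitones).
D6 down a diminished seventh → E#5 (9 semitones).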